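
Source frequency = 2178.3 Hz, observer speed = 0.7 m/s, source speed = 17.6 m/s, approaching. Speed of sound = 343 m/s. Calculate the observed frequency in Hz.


Given values:
  f_s = 2178.3 Hz, v_o = 0.7 m/s, v_s = 17.6 m/s
  Direction: approaching
Formula: f_o = f_s * (c + v_o) / (c - v_s)
Numerator: c + v_o = 343 + 0.7 = 343.7
Denominator: c - v_s = 343 - 17.6 = 325.4
f_o = 2178.3 * 343.7 / 325.4 = 2300.8

2300.8 Hz


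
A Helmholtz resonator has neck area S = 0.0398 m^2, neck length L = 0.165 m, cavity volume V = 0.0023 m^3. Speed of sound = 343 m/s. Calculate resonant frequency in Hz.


Given values:
  S = 0.0398 m^2, L = 0.165 m, V = 0.0023 m^3, c = 343 m/s
Formula: f = (c / (2*pi)) * sqrt(S / (V * L))
Compute V * L = 0.0023 * 0.165 = 0.0003795
Compute S / (V * L) = 0.0398 / 0.0003795 = 104.8748
Compute sqrt(104.8748) = 10.24084
Compute c / (2*pi) = 343 / 6.283185 = 54.590148
f = 54.590148 * 10.24084 = 559.05

559.05 Hz


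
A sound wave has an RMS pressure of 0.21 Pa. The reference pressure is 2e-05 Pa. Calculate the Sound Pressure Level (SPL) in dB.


Given values:
  p = 0.21 Pa
  p_ref = 2e-05 Pa
Formula: SPL = 20 * log10(p / p_ref)
Compute ratio: p / p_ref = 0.21 / 2e-05 = 10500
Compute log10: log10(10500) = 4.021189
Multiply: SPL = 20 * 4.021189 = 80.42

80.42 dB


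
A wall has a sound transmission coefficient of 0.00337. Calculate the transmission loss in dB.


Given values:
  tau = 0.00337
Formula: TL = 10 * log10(1 / tau)
Compute 1 / tau = 1 / 0.00337 = 296.7359
Compute log10(296.7359) = 2.47237
TL = 10 * 2.47237 = 24.72

24.72 dB


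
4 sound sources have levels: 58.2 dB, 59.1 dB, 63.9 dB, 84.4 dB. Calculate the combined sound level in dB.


Formula: L_total = 10 * log10( sum(10^(Li/10)) )
  Source 1: 10^(58.2/10) = 660693.448
  Source 2: 10^(59.1/10) = 812830.5162
  Source 3: 10^(63.9/10) = 2454708.9157
  Source 4: 10^(84.4/10) = 275422870.3338
Sum of linear values = 279351103.2137
L_total = 10 * log10(279351103.2137) = 84.46

84.46 dB


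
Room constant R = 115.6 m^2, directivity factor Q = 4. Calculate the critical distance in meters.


Given values:
  R = 115.6 m^2, Q = 4
Formula: d_c = 0.141 * sqrt(Q * R)
Compute Q * R = 4 * 115.6 = 462.4
Compute sqrt(462.4) = 21.5035
d_c = 0.141 * 21.5035 = 3.032

3.032 m


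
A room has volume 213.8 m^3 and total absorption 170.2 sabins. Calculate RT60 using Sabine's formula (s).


Given values:
  V = 213.8 m^3
  A = 170.2 sabins
Formula: RT60 = 0.161 * V / A
Numerator: 0.161 * 213.8 = 34.4218
RT60 = 34.4218 / 170.2 = 0.202

0.202 s


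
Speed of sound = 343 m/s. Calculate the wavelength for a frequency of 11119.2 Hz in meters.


Given values:
  c = 343 m/s, f = 11119.2 Hz
Formula: lambda = c / f
lambda = 343 / 11119.2
lambda = 0.0308

0.0308 m


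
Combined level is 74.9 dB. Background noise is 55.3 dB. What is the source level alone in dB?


Given values:
  L_total = 74.9 dB, L_bg = 55.3 dB
Formula: L_source = 10 * log10(10^(L_total/10) - 10^(L_bg/10))
Convert to linear:
  10^(74.9/10) = 30902954.3251
  10^(55.3/10) = 338844.1561
Difference: 30902954.3251 - 338844.1561 = 30564110.169
L_source = 10 * log10(30564110.169) = 74.85

74.85 dB


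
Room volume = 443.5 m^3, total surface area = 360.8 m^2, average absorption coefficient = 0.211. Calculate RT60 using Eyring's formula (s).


Given values:
  V = 443.5 m^3, S = 360.8 m^2, alpha = 0.211
Formula: RT60 = 0.161 * V / (-S * ln(1 - alpha))
Compute ln(1 - 0.211) = ln(0.789) = -0.236989
Denominator: -360.8 * -0.236989 = 85.5056
Numerator: 0.161 * 443.5 = 71.4035
RT60 = 71.4035 / 85.5056 = 0.835

0.835 s


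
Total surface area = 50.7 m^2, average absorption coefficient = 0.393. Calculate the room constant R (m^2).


Given values:
  S = 50.7 m^2, alpha = 0.393
Formula: R = S * alpha / (1 - alpha)
Numerator: 50.7 * 0.393 = 19.9251
Denominator: 1 - 0.393 = 0.607
R = 19.9251 / 0.607 = 32.83

32.83 m^2


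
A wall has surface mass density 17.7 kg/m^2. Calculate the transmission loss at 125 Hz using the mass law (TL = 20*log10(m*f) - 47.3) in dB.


Given values:
  m = 17.7 kg/m^2, f = 125 Hz
Formula: TL = 20 * log10(m * f) - 47.3
Compute m * f = 17.7 * 125 = 2212.5
Compute log10(2212.5) = 3.344883
Compute 20 * 3.344883 = 66.8977
TL = 66.8977 - 47.3 = 19.6

19.6 dB


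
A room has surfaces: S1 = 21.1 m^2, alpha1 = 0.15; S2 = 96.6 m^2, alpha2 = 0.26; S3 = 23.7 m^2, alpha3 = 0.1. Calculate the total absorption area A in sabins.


Given surfaces:
  Surface 1: 21.1 * 0.15 = 3.165
  Surface 2: 96.6 * 0.26 = 25.116
  Surface 3: 23.7 * 0.1 = 2.37
Formula: A = sum(Si * alpha_i)
A = 3.165 + 25.116 + 2.37
A = 30.65

30.65 sabins


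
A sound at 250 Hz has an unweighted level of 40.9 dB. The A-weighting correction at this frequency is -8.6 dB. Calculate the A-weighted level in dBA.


Given values:
  SPL = 40.9 dB
  A-weighting at 250 Hz = -8.6 dB
Formula: L_A = SPL + A_weight
L_A = 40.9 + (-8.6)
L_A = 32.3

32.3 dBA


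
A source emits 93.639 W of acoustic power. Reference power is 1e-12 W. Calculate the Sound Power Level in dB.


Given values:
  W = 93.639 W
  W_ref = 1e-12 W
Formula: SWL = 10 * log10(W / W_ref)
Compute ratio: W / W_ref = 93639000000000
Compute log10: log10(93639000000000) = 13.971457
Multiply: SWL = 10 * 13.971457 = 139.71

139.71 dB


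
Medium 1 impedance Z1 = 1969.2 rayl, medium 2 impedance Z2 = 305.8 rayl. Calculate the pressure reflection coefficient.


Given values:
  Z1 = 1969.2 rayl, Z2 = 305.8 rayl
Formula: R = (Z2 - Z1) / (Z2 + Z1)
Numerator: Z2 - Z1 = 305.8 - 1969.2 = -1663.4
Denominator: Z2 + Z1 = 305.8 + 1969.2 = 2275.0
R = -1663.4 / 2275.0 = -0.7312

-0.7312


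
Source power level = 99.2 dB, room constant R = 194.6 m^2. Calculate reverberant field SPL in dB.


Given values:
  Lw = 99.2 dB, R = 194.6 m^2
Formula: SPL = Lw + 10 * log10(4 / R)
Compute 4 / R = 4 / 194.6 = 0.020555
Compute 10 * log10(0.020555) = -16.8708
SPL = 99.2 + (-16.8708) = 82.33

82.33 dB


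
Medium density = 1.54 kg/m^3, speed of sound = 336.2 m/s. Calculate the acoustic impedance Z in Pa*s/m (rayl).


Given values:
  rho = 1.54 kg/m^3
  c = 336.2 m/s
Formula: Z = rho * c
Z = 1.54 * 336.2
Z = 517.75

517.75 rayl


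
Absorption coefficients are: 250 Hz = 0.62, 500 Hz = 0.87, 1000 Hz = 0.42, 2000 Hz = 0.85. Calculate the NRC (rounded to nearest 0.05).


Given values:
  a_250 = 0.62, a_500 = 0.87
  a_1000 = 0.42, a_2000 = 0.85
Formula: NRC = (a250 + a500 + a1000 + a2000) / 4
Sum = 0.62 + 0.87 + 0.42 + 0.85 = 2.76
NRC = 2.76 / 4 = 0.69
Rounded to nearest 0.05: 0.7

0.7


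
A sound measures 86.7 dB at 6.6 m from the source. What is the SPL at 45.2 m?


Given values:
  SPL1 = 86.7 dB, r1 = 6.6 m, r2 = 45.2 m
Formula: SPL2 = SPL1 - 20 * log10(r2 / r1)
Compute ratio: r2 / r1 = 45.2 / 6.6 = 6.8485
Compute log10: log10(6.8485) = 0.835595
Compute drop: 20 * 0.835595 = 16.7119
SPL2 = 86.7 - 16.7119 = 69.99

69.99 dB


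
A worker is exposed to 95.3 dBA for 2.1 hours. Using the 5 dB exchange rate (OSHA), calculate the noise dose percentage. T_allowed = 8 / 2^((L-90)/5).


Given values:
  L = 95.3 dBA, T = 2.1 hours
Formula: T_allowed = 8 / 2^((L - 90) / 5)
Compute exponent: (95.3 - 90) / 5 = 1.06
Compute 2^(1.06) = 2.084932
T_allowed = 8 / 2.084932 = 3.837056 hours
Dose = (T / T_allowed) * 100
Dose = (2.1 / 3.837056) * 100 = 54.73

54.73 %


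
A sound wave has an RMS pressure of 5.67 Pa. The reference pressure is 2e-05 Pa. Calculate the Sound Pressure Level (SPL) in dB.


Given values:
  p = 5.67 Pa
  p_ref = 2e-05 Pa
Formula: SPL = 20 * log10(p / p_ref)
Compute ratio: p / p_ref = 5.67 / 2e-05 = 283500
Compute log10: log10(283500) = 5.452553
Multiply: SPL = 20 * 5.452553 = 109.05

109.05 dB


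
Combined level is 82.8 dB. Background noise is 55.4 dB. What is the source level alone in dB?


Given values:
  L_total = 82.8 dB, L_bg = 55.4 dB
Formula: L_source = 10 * log10(10^(L_total/10) - 10^(L_bg/10))
Convert to linear:
  10^(82.8/10) = 190546071.7963
  10^(55.4/10) = 346736.8505
Difference: 190546071.7963 - 346736.8505 = 190199334.9458
L_source = 10 * log10(190199334.9458) = 82.79

82.79 dB


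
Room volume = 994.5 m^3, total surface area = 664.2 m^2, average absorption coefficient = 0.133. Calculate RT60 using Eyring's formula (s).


Given values:
  V = 994.5 m^3, S = 664.2 m^2, alpha = 0.133
Formula: RT60 = 0.161 * V / (-S * ln(1 - alpha))
Compute ln(1 - 0.133) = ln(0.867) = -0.142716
Denominator: -664.2 * -0.142716 = 94.792
Numerator: 0.161 * 994.5 = 160.1145
RT60 = 160.1145 / 94.792 = 1.689

1.689 s


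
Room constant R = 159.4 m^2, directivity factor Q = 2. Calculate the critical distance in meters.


Given values:
  R = 159.4 m^2, Q = 2
Formula: d_c = 0.141 * sqrt(Q * R)
Compute Q * R = 2 * 159.4 = 318.8
Compute sqrt(318.8) = 17.855
d_c = 0.141 * 17.855 = 2.518

2.518 m


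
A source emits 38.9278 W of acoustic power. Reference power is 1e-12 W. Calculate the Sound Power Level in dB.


Given values:
  W = 38.9278 W
  W_ref = 1e-12 W
Formula: SWL = 10 * log10(W / W_ref)
Compute ratio: W / W_ref = 38927800000000
Compute log10: log10(38927800000000) = 13.59026
Multiply: SWL = 10 * 13.59026 = 135.9

135.9 dB


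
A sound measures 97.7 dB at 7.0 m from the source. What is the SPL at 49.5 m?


Given values:
  SPL1 = 97.7 dB, r1 = 7.0 m, r2 = 49.5 m
Formula: SPL2 = SPL1 - 20 * log10(r2 / r1)
Compute ratio: r2 / r1 = 49.5 / 7.0 = 7.0714
Compute log10: log10(7.0714) = 0.849505
Compute drop: 20 * 0.849505 = 16.9901
SPL2 = 97.7 - 16.9901 = 80.71

80.71 dB


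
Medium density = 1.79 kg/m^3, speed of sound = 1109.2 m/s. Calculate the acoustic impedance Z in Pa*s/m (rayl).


Given values:
  rho = 1.79 kg/m^3
  c = 1109.2 m/s
Formula: Z = rho * c
Z = 1.79 * 1109.2
Z = 1985.47

1985.47 rayl


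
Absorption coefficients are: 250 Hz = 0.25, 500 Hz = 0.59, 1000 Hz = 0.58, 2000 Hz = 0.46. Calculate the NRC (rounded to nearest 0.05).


Given values:
  a_250 = 0.25, a_500 = 0.59
  a_1000 = 0.58, a_2000 = 0.46
Formula: NRC = (a250 + a500 + a1000 + a2000) / 4
Sum = 0.25 + 0.59 + 0.58 + 0.46 = 1.88
NRC = 1.88 / 4 = 0.47
Rounded to nearest 0.05: 0.45

0.45


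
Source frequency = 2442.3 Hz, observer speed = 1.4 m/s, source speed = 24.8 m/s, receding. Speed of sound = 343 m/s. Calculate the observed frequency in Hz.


Given values:
  f_s = 2442.3 Hz, v_o = 1.4 m/s, v_s = 24.8 m/s
  Direction: receding
Formula: f_o = f_s * (c - v_o) / (c + v_s)
Numerator: c - v_o = 343 - 1.4 = 341.6
Denominator: c + v_s = 343 + 24.8 = 367.8
f_o = 2442.3 * 341.6 / 367.8 = 2268.32

2268.32 Hz


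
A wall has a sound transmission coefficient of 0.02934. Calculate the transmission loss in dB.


Given values:
  tau = 0.02934
Formula: TL = 10 * log10(1 / tau)
Compute 1 / tau = 1 / 0.02934 = 34.0832
Compute log10(34.0832) = 1.53254
TL = 10 * 1.53254 = 15.33

15.33 dB


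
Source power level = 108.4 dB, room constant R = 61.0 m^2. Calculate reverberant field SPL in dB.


Given values:
  Lw = 108.4 dB, R = 61.0 m^2
Formula: SPL = Lw + 10 * log10(4 / R)
Compute 4 / R = 4 / 61.0 = 0.065574
Compute 10 * log10(0.065574) = -11.8327
SPL = 108.4 + (-11.8327) = 96.57

96.57 dB


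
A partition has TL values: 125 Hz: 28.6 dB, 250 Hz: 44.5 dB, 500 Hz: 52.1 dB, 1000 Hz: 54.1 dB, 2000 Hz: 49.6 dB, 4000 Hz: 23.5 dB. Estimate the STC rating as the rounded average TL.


Given TL values at each frequency:
  125 Hz: 28.6 dB
  250 Hz: 44.5 dB
  500 Hz: 52.1 dB
  1000 Hz: 54.1 dB
  2000 Hz: 49.6 dB
  4000 Hz: 23.5 dB
Formula: STC ~ round(average of TL values)
Sum = 28.6 + 44.5 + 52.1 + 54.1 + 49.6 + 23.5 = 252.4
Average = 252.4 / 6 = 42.07
Rounded: 42

42


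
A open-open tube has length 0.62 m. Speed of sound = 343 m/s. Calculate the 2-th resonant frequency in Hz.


Given values:
  Tube type: open-open, L = 0.62 m, c = 343 m/s, n = 2
Formula: f_n = n * c / (2 * L)
Compute 2 * L = 2 * 0.62 = 1.24
f = 2 * 343 / 1.24
f = 553.23

553.23 Hz


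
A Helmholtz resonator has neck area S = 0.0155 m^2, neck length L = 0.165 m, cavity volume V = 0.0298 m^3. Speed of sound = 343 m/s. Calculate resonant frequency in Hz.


Given values:
  S = 0.0155 m^2, L = 0.165 m, V = 0.0298 m^3, c = 343 m/s
Formula: f = (c / (2*pi)) * sqrt(S / (V * L))
Compute V * L = 0.0298 * 0.165 = 0.004917
Compute S / (V * L) = 0.0155 / 0.004917 = 3.1523
Compute sqrt(3.1523) = 1.775472
Compute c / (2*pi) = 343 / 6.283185 = 54.590148
f = 54.590148 * 1.775472 = 96.92

96.92 Hz


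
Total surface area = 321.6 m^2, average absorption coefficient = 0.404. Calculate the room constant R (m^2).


Given values:
  S = 321.6 m^2, alpha = 0.404
Formula: R = S * alpha / (1 - alpha)
Numerator: 321.6 * 0.404 = 129.9264
Denominator: 1 - 0.404 = 0.596
R = 129.9264 / 0.596 = 218.0

218.0 m^2


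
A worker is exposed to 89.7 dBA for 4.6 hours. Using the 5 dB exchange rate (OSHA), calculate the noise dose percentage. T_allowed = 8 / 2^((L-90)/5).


Given values:
  L = 89.7 dBA, T = 4.6 hours
Formula: T_allowed = 8 / 2^((L - 90) / 5)
Compute exponent: (89.7 - 90) / 5 = -0.06
Compute 2^(-0.06) = 0.959264
T_allowed = 8 / 0.959264 = 8.339727 hours
Dose = (T / T_allowed) * 100
Dose = (4.6 / 8.339727) * 100 = 55.16

55.16 %


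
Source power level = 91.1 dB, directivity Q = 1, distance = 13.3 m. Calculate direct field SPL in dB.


Given values:
  Lw = 91.1 dB, Q = 1, r = 13.3 m
Formula: SPL = Lw + 10 * log10(Q / (4 * pi * r^2))
Compute 4 * pi * r^2 = 4 * pi * 13.3^2 = 2222.8653
Compute Q / denom = 1 / 2222.8653 = 0.00044987
Compute 10 * log10(0.00044987) = -33.4691
SPL = 91.1 + (-33.4691) = 57.63

57.63 dB


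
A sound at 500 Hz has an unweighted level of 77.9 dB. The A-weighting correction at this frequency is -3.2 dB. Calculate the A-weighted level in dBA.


Given values:
  SPL = 77.9 dB
  A-weighting at 500 Hz = -3.2 dB
Formula: L_A = SPL + A_weight
L_A = 77.9 + (-3.2)
L_A = 74.7

74.7 dBA


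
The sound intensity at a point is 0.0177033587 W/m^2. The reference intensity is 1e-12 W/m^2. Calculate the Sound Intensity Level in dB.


Given values:
  I = 0.0177033587 W/m^2
  I_ref = 1e-12 W/m^2
Formula: SIL = 10 * log10(I / I_ref)
Compute ratio: I / I_ref = 17703358700
Compute log10: log10(17703358700) = 10.248056
Multiply: SIL = 10 * 10.248056 = 102.48

102.48 dB


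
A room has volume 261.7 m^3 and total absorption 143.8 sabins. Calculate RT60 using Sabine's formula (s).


Given values:
  V = 261.7 m^3
  A = 143.8 sabins
Formula: RT60 = 0.161 * V / A
Numerator: 0.161 * 261.7 = 42.1337
RT60 = 42.1337 / 143.8 = 0.293

0.293 s


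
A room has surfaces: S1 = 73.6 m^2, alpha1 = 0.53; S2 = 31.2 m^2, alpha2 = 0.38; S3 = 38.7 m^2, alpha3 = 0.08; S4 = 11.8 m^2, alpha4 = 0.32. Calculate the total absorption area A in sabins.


Given surfaces:
  Surface 1: 73.6 * 0.53 = 39.008
  Surface 2: 31.2 * 0.38 = 11.856
  Surface 3: 38.7 * 0.08 = 3.096
  Surface 4: 11.8 * 0.32 = 3.776
Formula: A = sum(Si * alpha_i)
A = 39.008 + 11.856 + 3.096 + 3.776
A = 57.74

57.74 sabins


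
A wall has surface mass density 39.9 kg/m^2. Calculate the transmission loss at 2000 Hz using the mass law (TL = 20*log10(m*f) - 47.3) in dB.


Given values:
  m = 39.9 kg/m^2, f = 2000 Hz
Formula: TL = 20 * log10(m * f) - 47.3
Compute m * f = 39.9 * 2000 = 79800.0
Compute log10(79800.0) = 4.902003
Compute 20 * 4.902003 = 98.0401
TL = 98.0401 - 47.3 = 50.74

50.74 dB


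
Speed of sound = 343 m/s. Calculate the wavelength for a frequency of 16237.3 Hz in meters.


Given values:
  c = 343 m/s, f = 16237.3 Hz
Formula: lambda = c / f
lambda = 343 / 16237.3
lambda = 0.0211

0.0211 m


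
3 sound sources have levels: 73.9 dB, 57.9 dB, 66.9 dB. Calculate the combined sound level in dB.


Formula: L_total = 10 * log10( sum(10^(Li/10)) )
  Source 1: 10^(73.9/10) = 24547089.1569
  Source 2: 10^(57.9/10) = 616595.0019
  Source 3: 10^(66.9/10) = 4897788.1937
Sum of linear values = 30061472.3525
L_total = 10 * log10(30061472.3525) = 74.78

74.78 dB


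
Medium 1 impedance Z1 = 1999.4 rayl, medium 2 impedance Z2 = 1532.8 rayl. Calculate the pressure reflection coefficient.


Given values:
  Z1 = 1999.4 rayl, Z2 = 1532.8 rayl
Formula: R = (Z2 - Z1) / (Z2 + Z1)
Numerator: Z2 - Z1 = 1532.8 - 1999.4 = -466.6
Denominator: Z2 + Z1 = 1532.8 + 1999.4 = 3532.2
R = -466.6 / 3532.2 = -0.1321

-0.1321


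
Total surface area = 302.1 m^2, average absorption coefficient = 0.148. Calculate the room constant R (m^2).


Given values:
  S = 302.1 m^2, alpha = 0.148
Formula: R = S * alpha / (1 - alpha)
Numerator: 302.1 * 0.148 = 44.7108
Denominator: 1 - 0.148 = 0.852
R = 44.7108 / 0.852 = 52.48

52.48 m^2


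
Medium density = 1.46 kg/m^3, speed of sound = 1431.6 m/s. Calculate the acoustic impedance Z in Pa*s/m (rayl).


Given values:
  rho = 1.46 kg/m^3
  c = 1431.6 m/s
Formula: Z = rho * c
Z = 1.46 * 1431.6
Z = 2090.14

2090.14 rayl


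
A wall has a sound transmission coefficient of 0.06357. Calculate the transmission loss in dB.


Given values:
  tau = 0.06357
Formula: TL = 10 * log10(1 / tau)
Compute 1 / tau = 1 / 0.06357 = 15.7307
Compute log10(15.7307) = 1.196748
TL = 10 * 1.196748 = 11.97

11.97 dB


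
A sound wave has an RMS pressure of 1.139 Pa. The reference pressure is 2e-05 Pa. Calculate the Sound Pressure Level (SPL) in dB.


Given values:
  p = 1.139 Pa
  p_ref = 2e-05 Pa
Formula: SPL = 20 * log10(p / p_ref)
Compute ratio: p / p_ref = 1.139 / 2e-05 = 56950
Compute log10: log10(56950) = 4.755494
Multiply: SPL = 20 * 4.755494 = 95.11

95.11 dB


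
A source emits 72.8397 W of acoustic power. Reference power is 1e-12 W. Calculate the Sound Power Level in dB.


Given values:
  W = 72.8397 W
  W_ref = 1e-12 W
Formula: SWL = 10 * log10(W / W_ref)
Compute ratio: W / W_ref = 72839700000000
Compute log10: log10(72839700000000) = 13.862368
Multiply: SWL = 10 * 13.862368 = 138.62

138.62 dB


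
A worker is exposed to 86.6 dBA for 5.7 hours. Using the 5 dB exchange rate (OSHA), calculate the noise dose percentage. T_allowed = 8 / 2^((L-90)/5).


Given values:
  L = 86.6 dBA, T = 5.7 hours
Formula: T_allowed = 8 / 2^((L - 90) / 5)
Compute exponent: (86.6 - 90) / 5 = -0.68
Compute 2^(-0.68) = 0.624165
T_allowed = 8 / 0.624165 = 12.817124 hours
Dose = (T / T_allowed) * 100
Dose = (5.7 / 12.817124) * 100 = 44.47

44.47 %


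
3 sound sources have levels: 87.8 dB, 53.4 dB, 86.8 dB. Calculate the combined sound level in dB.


Formula: L_total = 10 * log10( sum(10^(Li/10)) )
  Source 1: 10^(87.8/10) = 602559586.0744
  Source 2: 10^(53.4/10) = 218776.1624
  Source 3: 10^(86.8/10) = 478630092.3226
Sum of linear values = 1081408454.5594
L_total = 10 * log10(1081408454.5594) = 90.34

90.34 dB


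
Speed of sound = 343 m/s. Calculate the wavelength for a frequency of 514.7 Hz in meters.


Given values:
  c = 343 m/s, f = 514.7 Hz
Formula: lambda = c / f
lambda = 343 / 514.7
lambda = 0.6664

0.6664 m


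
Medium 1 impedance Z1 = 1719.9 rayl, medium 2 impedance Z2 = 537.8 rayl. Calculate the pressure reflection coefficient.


Given values:
  Z1 = 1719.9 rayl, Z2 = 537.8 rayl
Formula: R = (Z2 - Z1) / (Z2 + Z1)
Numerator: Z2 - Z1 = 537.8 - 1719.9 = -1182.1
Denominator: Z2 + Z1 = 537.8 + 1719.9 = 2257.7
R = -1182.1 / 2257.7 = -0.5236

-0.5236


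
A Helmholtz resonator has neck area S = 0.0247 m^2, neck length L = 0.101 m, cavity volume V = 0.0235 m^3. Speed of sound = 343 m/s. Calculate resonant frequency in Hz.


Given values:
  S = 0.0247 m^2, L = 0.101 m, V = 0.0235 m^3, c = 343 m/s
Formula: f = (c / (2*pi)) * sqrt(S / (V * L))
Compute V * L = 0.0235 * 0.101 = 0.0023735
Compute S / (V * L) = 0.0247 / 0.0023735 = 10.4066
Compute sqrt(10.4066) = 3.225926
Compute c / (2*pi) = 343 / 6.283185 = 54.590148
f = 54.590148 * 3.225926 = 176.1

176.1 Hz


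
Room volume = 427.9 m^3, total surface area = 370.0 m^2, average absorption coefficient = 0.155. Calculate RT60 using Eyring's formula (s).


Given values:
  V = 427.9 m^3, S = 370.0 m^2, alpha = 0.155
Formula: RT60 = 0.161 * V / (-S * ln(1 - alpha))
Compute ln(1 - 0.155) = ln(0.845) = -0.168419
Denominator: -370.0 * -0.168419 = 62.315
Numerator: 0.161 * 427.9 = 68.8919
RT60 = 68.8919 / 62.315 = 1.106

1.106 s


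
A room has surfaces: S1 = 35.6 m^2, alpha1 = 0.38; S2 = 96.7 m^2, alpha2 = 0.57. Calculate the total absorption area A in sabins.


Given surfaces:
  Surface 1: 35.6 * 0.38 = 13.528
  Surface 2: 96.7 * 0.57 = 55.119
Formula: A = sum(Si * alpha_i)
A = 13.528 + 55.119
A = 68.65

68.65 sabins


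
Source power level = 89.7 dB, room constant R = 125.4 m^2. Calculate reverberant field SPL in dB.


Given values:
  Lw = 89.7 dB, R = 125.4 m^2
Formula: SPL = Lw + 10 * log10(4 / R)
Compute 4 / R = 4 / 125.4 = 0.031898
Compute 10 * log10(0.031898) = -14.9624
SPL = 89.7 + (-14.9624) = 74.74

74.74 dB


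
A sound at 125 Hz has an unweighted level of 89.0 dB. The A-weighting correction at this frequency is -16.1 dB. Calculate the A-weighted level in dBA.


Given values:
  SPL = 89.0 dB
  A-weighting at 125 Hz = -16.1 dB
Formula: L_A = SPL + A_weight
L_A = 89.0 + (-16.1)
L_A = 72.9

72.9 dBA


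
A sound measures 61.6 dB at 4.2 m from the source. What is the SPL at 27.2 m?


Given values:
  SPL1 = 61.6 dB, r1 = 4.2 m, r2 = 27.2 m
Formula: SPL2 = SPL1 - 20 * log10(r2 / r1)
Compute ratio: r2 / r1 = 27.2 / 4.2 = 6.4762
Compute log10: log10(6.4762) = 0.81132
Compute drop: 20 * 0.81132 = 16.2264
SPL2 = 61.6 - 16.2264 = 45.37

45.37 dB


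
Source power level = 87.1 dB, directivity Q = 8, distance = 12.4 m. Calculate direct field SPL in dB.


Given values:
  Lw = 87.1 dB, Q = 8, r = 12.4 m
Formula: SPL = Lw + 10 * log10(Q / (4 * pi * r^2))
Compute 4 * pi * r^2 = 4 * pi * 12.4^2 = 1932.2051
Compute Q / denom = 8 / 1932.2051 = 0.00414035
Compute 10 * log10(0.00414035) = -23.8296
SPL = 87.1 + (-23.8296) = 63.27

63.27 dB


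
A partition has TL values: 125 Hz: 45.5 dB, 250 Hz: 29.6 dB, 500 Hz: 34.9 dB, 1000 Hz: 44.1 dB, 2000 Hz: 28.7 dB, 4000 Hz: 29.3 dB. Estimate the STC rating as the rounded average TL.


Given TL values at each frequency:
  125 Hz: 45.5 dB
  250 Hz: 29.6 dB
  500 Hz: 34.9 dB
  1000 Hz: 44.1 dB
  2000 Hz: 28.7 dB
  4000 Hz: 29.3 dB
Formula: STC ~ round(average of TL values)
Sum = 45.5 + 29.6 + 34.9 + 44.1 + 28.7 + 29.3 = 212.1
Average = 212.1 / 6 = 35.35
Rounded: 35

35


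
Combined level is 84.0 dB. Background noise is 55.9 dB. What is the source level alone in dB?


Given values:
  L_total = 84.0 dB, L_bg = 55.9 dB
Formula: L_source = 10 * log10(10^(L_total/10) - 10^(L_bg/10))
Convert to linear:
  10^(84.0/10) = 251188643.151
  10^(55.9/10) = 389045.145
Difference: 251188643.151 - 389045.145 = 250799598.006
L_source = 10 * log10(250799598.006) = 83.99

83.99 dB


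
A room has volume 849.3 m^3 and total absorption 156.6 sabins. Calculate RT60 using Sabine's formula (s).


Given values:
  V = 849.3 m^3
  A = 156.6 sabins
Formula: RT60 = 0.161 * V / A
Numerator: 0.161 * 849.3 = 136.7373
RT60 = 136.7373 / 156.6 = 0.873

0.873 s


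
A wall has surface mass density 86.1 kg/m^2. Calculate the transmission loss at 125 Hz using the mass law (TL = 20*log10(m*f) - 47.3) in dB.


Given values:
  m = 86.1 kg/m^2, f = 125 Hz
Formula: TL = 20 * log10(m * f) - 47.3
Compute m * f = 86.1 * 125 = 10762.5
Compute log10(10762.5) = 4.031913
Compute 20 * 4.031913 = 80.6383
TL = 80.6383 - 47.3 = 33.34

33.34 dB


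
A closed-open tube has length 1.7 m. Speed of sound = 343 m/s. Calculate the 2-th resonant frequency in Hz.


Given values:
  Tube type: closed-open, L = 1.7 m, c = 343 m/s, n = 2
Formula: f_n = (2n - 1) * c / (4 * L)
Compute 2n - 1 = 2*2 - 1 = 3
Compute 4 * L = 4 * 1.7 = 6.8
f = 3 * 343 / 6.8
f = 151.32

151.32 Hz


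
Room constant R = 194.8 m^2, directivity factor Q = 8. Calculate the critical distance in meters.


Given values:
  R = 194.8 m^2, Q = 8
Formula: d_c = 0.141 * sqrt(Q * R)
Compute Q * R = 8 * 194.8 = 1558.4
Compute sqrt(1558.4) = 39.4766
d_c = 0.141 * 39.4766 = 5.566

5.566 m


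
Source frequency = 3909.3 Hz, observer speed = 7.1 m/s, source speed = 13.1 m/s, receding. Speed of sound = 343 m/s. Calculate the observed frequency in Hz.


Given values:
  f_s = 3909.3 Hz, v_o = 7.1 m/s, v_s = 13.1 m/s
  Direction: receding
Formula: f_o = f_s * (c - v_o) / (c + v_s)
Numerator: c - v_o = 343 - 7.1 = 335.9
Denominator: c + v_s = 343 + 13.1 = 356.1
f_o = 3909.3 * 335.9 / 356.1 = 3687.54

3687.54 Hz


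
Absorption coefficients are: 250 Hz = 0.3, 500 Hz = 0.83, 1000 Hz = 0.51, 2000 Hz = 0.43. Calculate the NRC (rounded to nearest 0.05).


Given values:
  a_250 = 0.3, a_500 = 0.83
  a_1000 = 0.51, a_2000 = 0.43
Formula: NRC = (a250 + a500 + a1000 + a2000) / 4
Sum = 0.3 + 0.83 + 0.51 + 0.43 = 2.07
NRC = 2.07 / 4 = 0.5175
Rounded to nearest 0.05: 0.5

0.5


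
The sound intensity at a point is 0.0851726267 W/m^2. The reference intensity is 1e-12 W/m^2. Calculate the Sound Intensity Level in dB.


Given values:
  I = 0.0851726267 W/m^2
  I_ref = 1e-12 W/m^2
Formula: SIL = 10 * log10(I / I_ref)
Compute ratio: I / I_ref = 85172626700
Compute log10: log10(85172626700) = 10.9303
Multiply: SIL = 10 * 10.9303 = 109.3

109.3 dB


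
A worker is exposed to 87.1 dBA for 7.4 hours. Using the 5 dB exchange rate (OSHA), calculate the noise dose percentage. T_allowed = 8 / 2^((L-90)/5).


Given values:
  L = 87.1 dBA, T = 7.4 hours
Formula: T_allowed = 8 / 2^((L - 90) / 5)
Compute exponent: (87.1 - 90) / 5 = -0.58
Compute 2^(-0.58) = 0.668964
T_allowed = 8 / 0.668964 = 11.95879 hours
Dose = (T / T_allowed) * 100
Dose = (7.4 / 11.95879) * 100 = 61.88

61.88 %


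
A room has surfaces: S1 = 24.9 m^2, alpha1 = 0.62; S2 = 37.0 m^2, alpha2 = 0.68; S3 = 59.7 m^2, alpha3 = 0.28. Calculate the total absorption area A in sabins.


Given surfaces:
  Surface 1: 24.9 * 0.62 = 15.438
  Surface 2: 37.0 * 0.68 = 25.16
  Surface 3: 59.7 * 0.28 = 16.716
Formula: A = sum(Si * alpha_i)
A = 15.438 + 25.16 + 16.716
A = 57.31

57.31 sabins


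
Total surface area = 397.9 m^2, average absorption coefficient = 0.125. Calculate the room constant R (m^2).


Given values:
  S = 397.9 m^2, alpha = 0.125
Formula: R = S * alpha / (1 - alpha)
Numerator: 397.9 * 0.125 = 49.7375
Denominator: 1 - 0.125 = 0.875
R = 49.7375 / 0.875 = 56.84

56.84 m^2


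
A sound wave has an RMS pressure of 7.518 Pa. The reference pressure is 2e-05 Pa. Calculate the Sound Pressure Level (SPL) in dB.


Given values:
  p = 7.518 Pa
  p_ref = 2e-05 Pa
Formula: SPL = 20 * log10(p / p_ref)
Compute ratio: p / p_ref = 7.518 / 2e-05 = 375900
Compute log10: log10(375900) = 5.575072
Multiply: SPL = 20 * 5.575072 = 111.5

111.5 dB


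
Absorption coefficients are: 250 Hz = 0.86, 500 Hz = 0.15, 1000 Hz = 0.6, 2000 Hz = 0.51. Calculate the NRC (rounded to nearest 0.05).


Given values:
  a_250 = 0.86, a_500 = 0.15
  a_1000 = 0.6, a_2000 = 0.51
Formula: NRC = (a250 + a500 + a1000 + a2000) / 4
Sum = 0.86 + 0.15 + 0.6 + 0.51 = 2.12
NRC = 2.12 / 4 = 0.53
Rounded to nearest 0.05: 0.55

0.55


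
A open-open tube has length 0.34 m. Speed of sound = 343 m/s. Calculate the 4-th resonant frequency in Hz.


Given values:
  Tube type: open-open, L = 0.34 m, c = 343 m/s, n = 4
Formula: f_n = n * c / (2 * L)
Compute 2 * L = 2 * 0.34 = 0.68
f = 4 * 343 / 0.68
f = 2017.65

2017.65 Hz


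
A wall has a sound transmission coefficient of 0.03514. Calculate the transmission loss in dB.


Given values:
  tau = 0.03514
Formula: TL = 10 * log10(1 / tau)
Compute 1 / tau = 1 / 0.03514 = 28.4576
Compute log10(28.4576) = 1.454198
TL = 10 * 1.454198 = 14.54

14.54 dB


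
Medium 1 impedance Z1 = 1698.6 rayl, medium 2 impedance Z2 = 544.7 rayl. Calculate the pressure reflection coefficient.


Given values:
  Z1 = 1698.6 rayl, Z2 = 544.7 rayl
Formula: R = (Z2 - Z1) / (Z2 + Z1)
Numerator: Z2 - Z1 = 544.7 - 1698.6 = -1153.9
Denominator: Z2 + Z1 = 544.7 + 1698.6 = 2243.3
R = -1153.9 / 2243.3 = -0.5144

-0.5144


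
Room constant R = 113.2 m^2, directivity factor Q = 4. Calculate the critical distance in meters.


Given values:
  R = 113.2 m^2, Q = 4
Formula: d_c = 0.141 * sqrt(Q * R)
Compute Q * R = 4 * 113.2 = 452.8
Compute sqrt(452.8) = 21.2791
d_c = 0.141 * 21.2791 = 3.0

3.0 m


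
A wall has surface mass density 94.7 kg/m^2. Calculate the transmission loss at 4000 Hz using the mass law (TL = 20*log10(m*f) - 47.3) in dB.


Given values:
  m = 94.7 kg/m^2, f = 4000 Hz
Formula: TL = 20 * log10(m * f) - 47.3
Compute m * f = 94.7 * 4000 = 378800.0
Compute log10(378800.0) = 5.57841
Compute 20 * 5.57841 = 111.5682
TL = 111.5682 - 47.3 = 64.27

64.27 dB


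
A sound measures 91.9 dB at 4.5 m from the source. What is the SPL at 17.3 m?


Given values:
  SPL1 = 91.9 dB, r1 = 4.5 m, r2 = 17.3 m
Formula: SPL2 = SPL1 - 20 * log10(r2 / r1)
Compute ratio: r2 / r1 = 17.3 / 4.5 = 3.8444
Compute log10: log10(3.8444) = 0.584829
Compute drop: 20 * 0.584829 = 11.6966
SPL2 = 91.9 - 11.6966 = 80.2

80.2 dB


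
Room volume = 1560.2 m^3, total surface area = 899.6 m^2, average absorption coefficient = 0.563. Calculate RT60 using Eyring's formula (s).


Given values:
  V = 1560.2 m^3, S = 899.6 m^2, alpha = 0.563
Formula: RT60 = 0.161 * V / (-S * ln(1 - alpha))
Compute ln(1 - 0.563) = ln(0.437) = -0.827822
Denominator: -899.6 * -0.827822 = 744.7087
Numerator: 0.161 * 1560.2 = 251.1922
RT60 = 251.1922 / 744.7087 = 0.337

0.337 s


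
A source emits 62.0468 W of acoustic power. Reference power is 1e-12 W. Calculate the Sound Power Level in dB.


Given values:
  W = 62.0468 W
  W_ref = 1e-12 W
Formula: SWL = 10 * log10(W / W_ref)
Compute ratio: W / W_ref = 62046800000000
Compute log10: log10(62046800000000) = 13.792719
Multiply: SWL = 10 * 13.792719 = 137.93

137.93 dB


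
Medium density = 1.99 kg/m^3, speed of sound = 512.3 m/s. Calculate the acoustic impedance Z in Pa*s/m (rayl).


Given values:
  rho = 1.99 kg/m^3
  c = 512.3 m/s
Formula: Z = rho * c
Z = 1.99 * 512.3
Z = 1019.48

1019.48 rayl


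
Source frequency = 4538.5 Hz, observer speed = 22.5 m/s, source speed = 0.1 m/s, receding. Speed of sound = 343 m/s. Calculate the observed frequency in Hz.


Given values:
  f_s = 4538.5 Hz, v_o = 22.5 m/s, v_s = 0.1 m/s
  Direction: receding
Formula: f_o = f_s * (c - v_o) / (c + v_s)
Numerator: c - v_o = 343 - 22.5 = 320.5
Denominator: c + v_s = 343 + 0.1 = 343.1
f_o = 4538.5 * 320.5 / 343.1 = 4239.55

4239.55 Hz


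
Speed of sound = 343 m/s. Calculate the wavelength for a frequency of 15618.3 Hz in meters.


Given values:
  c = 343 m/s, f = 15618.3 Hz
Formula: lambda = c / f
lambda = 343 / 15618.3
lambda = 0.022

0.022 m


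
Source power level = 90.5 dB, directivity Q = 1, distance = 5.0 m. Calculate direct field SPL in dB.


Given values:
  Lw = 90.5 dB, Q = 1, r = 5.0 m
Formula: SPL = Lw + 10 * log10(Q / (4 * pi * r^2))
Compute 4 * pi * r^2 = 4 * pi * 5.0^2 = 314.1593
Compute Q / denom = 1 / 314.1593 = 0.0031831
Compute 10 * log10(0.0031831) = -24.9715
SPL = 90.5 + (-24.9715) = 65.53

65.53 dB


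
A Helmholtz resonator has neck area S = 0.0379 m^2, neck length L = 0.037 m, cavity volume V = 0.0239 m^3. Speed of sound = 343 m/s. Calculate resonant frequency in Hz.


Given values:
  S = 0.0379 m^2, L = 0.037 m, V = 0.0239 m^3, c = 343 m/s
Formula: f = (c / (2*pi)) * sqrt(S / (V * L))
Compute V * L = 0.0239 * 0.037 = 0.0008843
Compute S / (V * L) = 0.0379 / 0.0008843 = 42.8588
Compute sqrt(42.8588) = 6.546663
Compute c / (2*pi) = 343 / 6.283185 = 54.590148
f = 54.590148 * 6.546663 = 357.38

357.38 Hz


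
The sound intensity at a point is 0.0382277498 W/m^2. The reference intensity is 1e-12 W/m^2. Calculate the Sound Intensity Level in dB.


Given values:
  I = 0.0382277498 W/m^2
  I_ref = 1e-12 W/m^2
Formula: SIL = 10 * log10(I / I_ref)
Compute ratio: I / I_ref = 38227749800
Compute log10: log10(38227749800) = 10.582379
Multiply: SIL = 10 * 10.582379 = 105.82

105.82 dB


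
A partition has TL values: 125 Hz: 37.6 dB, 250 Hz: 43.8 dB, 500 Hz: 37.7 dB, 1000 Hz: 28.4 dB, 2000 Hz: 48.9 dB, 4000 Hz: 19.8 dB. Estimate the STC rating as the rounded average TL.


Given TL values at each frequency:
  125 Hz: 37.6 dB
  250 Hz: 43.8 dB
  500 Hz: 37.7 dB
  1000 Hz: 28.4 dB
  2000 Hz: 48.9 dB
  4000 Hz: 19.8 dB
Formula: STC ~ round(average of TL values)
Sum = 37.6 + 43.8 + 37.7 + 28.4 + 48.9 + 19.8 = 216.2
Average = 216.2 / 6 = 36.03
Rounded: 36

36


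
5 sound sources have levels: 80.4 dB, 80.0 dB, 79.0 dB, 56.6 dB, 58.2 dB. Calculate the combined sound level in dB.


Formula: L_total = 10 * log10( sum(10^(Li/10)) )
  Source 1: 10^(80.4/10) = 109647819.6143
  Source 2: 10^(80.0/10) = 100000000.0
  Source 3: 10^(79.0/10) = 79432823.4724
  Source 4: 10^(56.6/10) = 457088.1896
  Source 5: 10^(58.2/10) = 660693.448
Sum of linear values = 290198424.7243
L_total = 10 * log10(290198424.7243) = 84.63

84.63 dB


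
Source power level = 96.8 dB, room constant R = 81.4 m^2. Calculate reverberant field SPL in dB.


Given values:
  Lw = 96.8 dB, R = 81.4 m^2
Formula: SPL = Lw + 10 * log10(4 / R)
Compute 4 / R = 4 / 81.4 = 0.04914
Compute 10 * log10(0.04914) = -13.0856
SPL = 96.8 + (-13.0856) = 83.71

83.71 dB


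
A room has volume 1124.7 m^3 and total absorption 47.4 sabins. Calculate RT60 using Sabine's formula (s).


Given values:
  V = 1124.7 m^3
  A = 47.4 sabins
Formula: RT60 = 0.161 * V / A
Numerator: 0.161 * 1124.7 = 181.0767
RT60 = 181.0767 / 47.4 = 3.82

3.82 s


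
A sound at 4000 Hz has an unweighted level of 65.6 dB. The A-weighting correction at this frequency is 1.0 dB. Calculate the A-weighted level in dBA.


Given values:
  SPL = 65.6 dB
  A-weighting at 4000 Hz = 1.0 dB
Formula: L_A = SPL + A_weight
L_A = 65.6 + (1.0)
L_A = 66.6

66.6 dBA


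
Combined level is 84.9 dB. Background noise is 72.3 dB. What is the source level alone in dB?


Given values:
  L_total = 84.9 dB, L_bg = 72.3 dB
Formula: L_source = 10 * log10(10^(L_total/10) - 10^(L_bg/10))
Convert to linear:
  10^(84.9/10) = 309029543.2514
  10^(72.3/10) = 16982436.5246
Difference: 309029543.2514 - 16982436.5246 = 292047106.7268
L_source = 10 * log10(292047106.7268) = 84.65

84.65 dB


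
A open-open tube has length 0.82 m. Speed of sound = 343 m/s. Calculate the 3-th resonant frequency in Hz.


Given values:
  Tube type: open-open, L = 0.82 m, c = 343 m/s, n = 3
Formula: f_n = n * c / (2 * L)
Compute 2 * L = 2 * 0.82 = 1.64
f = 3 * 343 / 1.64
f = 627.44

627.44 Hz


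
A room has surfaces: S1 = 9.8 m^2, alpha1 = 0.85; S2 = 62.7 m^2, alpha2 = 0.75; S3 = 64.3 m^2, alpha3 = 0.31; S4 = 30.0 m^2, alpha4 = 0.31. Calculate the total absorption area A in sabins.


Given surfaces:
  Surface 1: 9.8 * 0.85 = 8.33
  Surface 2: 62.7 * 0.75 = 47.025
  Surface 3: 64.3 * 0.31 = 19.933
  Surface 4: 30.0 * 0.31 = 9.3
Formula: A = sum(Si * alpha_i)
A = 8.33 + 47.025 + 19.933 + 9.3
A = 84.59

84.59 sabins


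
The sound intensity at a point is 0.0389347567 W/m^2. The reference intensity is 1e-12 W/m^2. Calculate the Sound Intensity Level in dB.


Given values:
  I = 0.0389347567 W/m^2
  I_ref = 1e-12 W/m^2
Formula: SIL = 10 * log10(I / I_ref)
Compute ratio: I / I_ref = 38934756700
Compute log10: log10(38934756700) = 10.590337
Multiply: SIL = 10 * 10.590337 = 105.9

105.9 dB


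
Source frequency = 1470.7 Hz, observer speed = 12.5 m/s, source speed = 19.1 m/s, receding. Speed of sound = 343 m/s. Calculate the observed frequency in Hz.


Given values:
  f_s = 1470.7 Hz, v_o = 12.5 m/s, v_s = 19.1 m/s
  Direction: receding
Formula: f_o = f_s * (c - v_o) / (c + v_s)
Numerator: c - v_o = 343 - 12.5 = 330.5
Denominator: c + v_s = 343 + 19.1 = 362.1
f_o = 1470.7 * 330.5 / 362.1 = 1342.35

1342.35 Hz


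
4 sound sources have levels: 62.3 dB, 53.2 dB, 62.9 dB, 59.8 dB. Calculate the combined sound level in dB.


Formula: L_total = 10 * log10( sum(10^(Li/10)) )
  Source 1: 10^(62.3/10) = 1698243.6525
  Source 2: 10^(53.2/10) = 208929.6131
  Source 3: 10^(62.9/10) = 1949844.5998
  Source 4: 10^(59.8/10) = 954992.586
Sum of linear values = 4812010.4514
L_total = 10 * log10(4812010.4514) = 66.82

66.82 dB


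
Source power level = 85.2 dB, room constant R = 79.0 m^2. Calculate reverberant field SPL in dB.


Given values:
  Lw = 85.2 dB, R = 79.0 m^2
Formula: SPL = Lw + 10 * log10(4 / R)
Compute 4 / R = 4 / 79.0 = 0.050633
Compute 10 * log10(0.050633) = -12.9557
SPL = 85.2 + (-12.9557) = 72.24

72.24 dB


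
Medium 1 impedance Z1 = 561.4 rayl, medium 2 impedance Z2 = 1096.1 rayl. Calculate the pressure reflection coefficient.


Given values:
  Z1 = 561.4 rayl, Z2 = 1096.1 rayl
Formula: R = (Z2 - Z1) / (Z2 + Z1)
Numerator: Z2 - Z1 = 1096.1 - 561.4 = 534.7
Denominator: Z2 + Z1 = 1096.1 + 561.4 = 1657.5
R = 534.7 / 1657.5 = 0.3226

0.3226


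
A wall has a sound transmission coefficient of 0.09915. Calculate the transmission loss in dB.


Given values:
  tau = 0.09915
Formula: TL = 10 * log10(1 / tau)
Compute 1 / tau = 1 / 0.09915 = 10.0857
Compute log10(10.0857) = 1.003706
TL = 10 * 1.003706 = 10.04

10.04 dB


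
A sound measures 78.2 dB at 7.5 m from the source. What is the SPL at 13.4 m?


Given values:
  SPL1 = 78.2 dB, r1 = 7.5 m, r2 = 13.4 m
Formula: SPL2 = SPL1 - 20 * log10(r2 / r1)
Compute ratio: r2 / r1 = 13.4 / 7.5 = 1.7867
Compute log10: log10(1.7867) = 0.252052
Compute drop: 20 * 0.252052 = 5.041
SPL2 = 78.2 - 5.041 = 73.16

73.16 dB


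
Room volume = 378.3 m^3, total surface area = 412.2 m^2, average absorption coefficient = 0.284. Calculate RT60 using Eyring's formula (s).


Given values:
  V = 378.3 m^3, S = 412.2 m^2, alpha = 0.284
Formula: RT60 = 0.161 * V / (-S * ln(1 - alpha))
Compute ln(1 - 0.284) = ln(0.716) = -0.334075
Denominator: -412.2 * -0.334075 = 137.7057
Numerator: 0.161 * 378.3 = 60.9063
RT60 = 60.9063 / 137.7057 = 0.442

0.442 s


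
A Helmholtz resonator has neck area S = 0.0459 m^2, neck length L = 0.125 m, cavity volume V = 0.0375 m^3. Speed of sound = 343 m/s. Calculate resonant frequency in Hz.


Given values:
  S = 0.0459 m^2, L = 0.125 m, V = 0.0375 m^3, c = 343 m/s
Formula: f = (c / (2*pi)) * sqrt(S / (V * L))
Compute V * L = 0.0375 * 0.125 = 0.0046875
Compute S / (V * L) = 0.0459 / 0.0046875 = 9.792
Compute sqrt(9.792) = 3.129217
Compute c / (2*pi) = 343 / 6.283185 = 54.590148
f = 54.590148 * 3.129217 = 170.82

170.82 Hz


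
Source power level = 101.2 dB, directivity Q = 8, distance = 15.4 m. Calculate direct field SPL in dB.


Given values:
  Lw = 101.2 dB, Q = 8, r = 15.4 m
Formula: SPL = Lw + 10 * log10(Q / (4 * pi * r^2))
Compute 4 * pi * r^2 = 4 * pi * 15.4^2 = 2980.2405
Compute Q / denom = 8 / 2980.2405 = 0.00268435
Compute 10 * log10(0.00268435) = -25.7116
SPL = 101.2 + (-25.7116) = 75.49

75.49 dB


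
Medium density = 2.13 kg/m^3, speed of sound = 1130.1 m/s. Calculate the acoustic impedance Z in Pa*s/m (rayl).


Given values:
  rho = 2.13 kg/m^3
  c = 1130.1 m/s
Formula: Z = rho * c
Z = 2.13 * 1130.1
Z = 2407.11

2407.11 rayl


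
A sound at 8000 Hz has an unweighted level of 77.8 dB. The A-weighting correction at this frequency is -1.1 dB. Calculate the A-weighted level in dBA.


Given values:
  SPL = 77.8 dB
  A-weighting at 8000 Hz = -1.1 dB
Formula: L_A = SPL + A_weight
L_A = 77.8 + (-1.1)
L_A = 76.7

76.7 dBA


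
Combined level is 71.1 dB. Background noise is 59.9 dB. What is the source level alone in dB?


Given values:
  L_total = 71.1 dB, L_bg = 59.9 dB
Formula: L_source = 10 * log10(10^(L_total/10) - 10^(L_bg/10))
Convert to linear:
  10^(71.1/10) = 12882495.5169
  10^(59.9/10) = 977237.221
Difference: 12882495.5169 - 977237.221 = 11905258.2959
L_source = 10 * log10(11905258.2959) = 70.76

70.76 dB


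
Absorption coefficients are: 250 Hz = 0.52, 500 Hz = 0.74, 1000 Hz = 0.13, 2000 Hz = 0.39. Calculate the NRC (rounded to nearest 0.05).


Given values:
  a_250 = 0.52, a_500 = 0.74
  a_1000 = 0.13, a_2000 = 0.39
Formula: NRC = (a250 + a500 + a1000 + a2000) / 4
Sum = 0.52 + 0.74 + 0.13 + 0.39 = 1.78
NRC = 1.78 / 4 = 0.445
Rounded to nearest 0.05: 0.45

0.45


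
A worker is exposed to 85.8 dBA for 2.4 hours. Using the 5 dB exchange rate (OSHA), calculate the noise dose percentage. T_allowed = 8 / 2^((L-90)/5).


Given values:
  L = 85.8 dBA, T = 2.4 hours
Formula: T_allowed = 8 / 2^((L - 90) / 5)
Compute exponent: (85.8 - 90) / 5 = -0.84
Compute 2^(-0.84) = 0.558644
T_allowed = 8 / 0.558644 = 14.32039 hours
Dose = (T / T_allowed) * 100
Dose = (2.4 / 14.32039) * 100 = 16.76

16.76 %
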